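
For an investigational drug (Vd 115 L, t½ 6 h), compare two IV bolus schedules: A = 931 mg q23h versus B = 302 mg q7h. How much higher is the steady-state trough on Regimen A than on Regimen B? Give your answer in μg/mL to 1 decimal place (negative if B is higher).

Regimen A: f = (1/2)^(23/6) ≈ 0.0702; Cmin,ss = (931/115)·f/(1−f) ≈ 0.611 μg/mL.
Regimen B: f = (1/2)^(7/6) ≈ 0.4454; Cmin,ss = (302/115)·f/(1−f) ≈ 2.109 μg/mL.
Difference ≈ 0.611 − 2.109 ≈ -1.498 μg/mL.

-1.5 μg/mL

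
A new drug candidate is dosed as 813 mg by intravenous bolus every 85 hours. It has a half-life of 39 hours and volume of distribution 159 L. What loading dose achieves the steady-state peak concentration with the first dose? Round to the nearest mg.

f = (1/2)^(85/39) ≈ 0.220754; accumulation ratio R = 1/(1−f) ≈ 1.28329.
Loading dose to hit Cmax,ss on first dose: D_load = D_maint·R ≈ 813 × 1.28329 ≈ 1043.31 mg.

1043 mg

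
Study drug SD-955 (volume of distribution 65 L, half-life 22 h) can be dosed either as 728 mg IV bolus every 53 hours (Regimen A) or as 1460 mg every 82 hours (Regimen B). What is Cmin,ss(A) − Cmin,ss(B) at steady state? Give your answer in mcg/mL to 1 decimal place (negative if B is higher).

Regimen A: f = (1/2)^(53/22) ≈ 0.1883; Cmin,ss = (728/65)·f/(1−f) ≈ 2.598 mcg/mL.
Regimen B: f = (1/2)^(82/22) ≈ 0.0755; Cmin,ss = (1460/65)·f/(1−f) ≈ 1.834 mcg/mL.
Difference ≈ 2.598 − 1.834 ≈ 0.764 mcg/mL.

0.8 mcg/mL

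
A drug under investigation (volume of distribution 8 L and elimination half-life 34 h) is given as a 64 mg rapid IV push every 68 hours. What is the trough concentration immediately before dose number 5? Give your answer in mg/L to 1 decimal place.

f = (1/2)^(τ/t½) = (1/2)^(68/34) ≈ 0.2500.
C₀ = D/Vd = 64/8 ≈ 8.000 mg/L.
Before the 5th dose, 4 doses have been given. Superposition: Cmin = C₀·(f + f² + … + f^4).
≈ 8.000 × (0.2500 + 0.0625 + 0.0156 + 0.0039) ≈ 8.000 × 0.3320 ≈ 2.656 mg/L.

2.7 mg/L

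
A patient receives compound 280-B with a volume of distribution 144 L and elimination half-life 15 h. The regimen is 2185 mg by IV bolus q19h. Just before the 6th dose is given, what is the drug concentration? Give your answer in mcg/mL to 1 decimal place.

f = (1/2)^(τ/t½) = (1/2)^(19/15) ≈ 0.4156.
C₀ = D/Vd = 2185/144 ≈ 15.174 mcg/mL.
Before the 6th dose, 5 doses have been given. Superposition: Cmin = C₀·(f + f² + … + f^5).
≈ 15.174 × (0.4156 + 0.1727 + 0.0718 + 0.0298 + 0.0124) ≈ 15.174 × 0.7023 ≈ 10.657 mcg/mL.

10.7 mcg/mL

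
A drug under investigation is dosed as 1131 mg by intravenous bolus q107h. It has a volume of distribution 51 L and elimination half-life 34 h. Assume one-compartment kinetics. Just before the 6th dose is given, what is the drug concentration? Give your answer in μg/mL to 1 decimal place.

f = (1/2)^(τ/t½) = (1/2)^(107/34) ≈ 0.1129.
C₀ = D/Vd = 1131/51 ≈ 22.176 μg/mL.
Before the 6th dose, 5 doses have been given. Superposition: Cmin = C₀·(f + f² + … + f^5).
≈ 22.176 × (0.1129 + 0.0127 + 0.0014 + 0.0002 + 0.0000) ≈ 22.176 × 0.1272 ≈ 2.821 μg/mL.

2.8 μg/mL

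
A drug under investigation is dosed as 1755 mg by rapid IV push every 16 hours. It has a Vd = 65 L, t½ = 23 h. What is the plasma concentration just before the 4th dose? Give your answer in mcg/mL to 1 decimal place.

f = (1/2)^(τ/t½) = (1/2)^(16/23) ≈ 0.6174.
C₀ = D/Vd = 1755/65 ≈ 27.000 mcg/mL.
Before the 4th dose, 3 doses have been given. Superposition: Cmin = C₀·(f + f² + … + f^3).
≈ 27.000 × (0.6174 + 0.3812 + 0.2353) ≈ 27.000 × 1.2339 ≈ 33.315 mcg/mL.

33.3 mcg/mL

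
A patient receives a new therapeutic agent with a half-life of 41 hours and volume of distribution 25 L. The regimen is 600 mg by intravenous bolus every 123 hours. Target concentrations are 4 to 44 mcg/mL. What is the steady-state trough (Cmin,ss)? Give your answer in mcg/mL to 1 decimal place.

The dosing interval is 3 half-lives, so f = 2^(−3) = 0.125.
Accumulation ratio R = 1/(1 − f) = 1/0.875 = 8/7.
Single-dose peak C₀ = D/Vd = 600/25 = 24 mcg/mL.
Steady-state peak Cmax,ss = C₀·R = 24 × 8/7 ≈ 27.429 mcg/mL.
Steady-state trough Cmin,ss = Cmax,ss·f ≈ 27.429 × 0.125 ≈ 3.429 mcg/mL.
Trough 3.4 mcg/mL vs MEC 4 mcg/mL: subtherapeutic.

3.4 mcg/mL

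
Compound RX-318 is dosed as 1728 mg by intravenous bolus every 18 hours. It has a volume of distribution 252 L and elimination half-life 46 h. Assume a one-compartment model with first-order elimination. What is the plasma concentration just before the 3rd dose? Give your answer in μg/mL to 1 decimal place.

9.2 μg/mL

f = (1/2)^(τ/t½) = (1/2)^(18/46) ≈ 0.7624.
C₀ = D/Vd = 1728/252 ≈ 6.857 μg/mL.
Before the 3rd dose, 2 doses have been given. Superposition: Cmin = C₀·(f + f²).
≈ 6.857 × (0.7624 + 0.5813) ≈ 6.857 × 1.3437 ≈ 9.214 μg/mL.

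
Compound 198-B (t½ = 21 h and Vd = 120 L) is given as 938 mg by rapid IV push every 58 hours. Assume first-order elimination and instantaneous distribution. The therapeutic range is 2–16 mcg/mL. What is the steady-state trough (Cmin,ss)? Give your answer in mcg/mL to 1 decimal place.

Over one 58-h interval, 58/21 ≈ 2.7619 half-lives elapse, leaving f ≈ 0.1474 of each dose.
Accumulation ratio R = 1/(1 − f) ≈ 1/0.8526 ≈ 1.1729.
Each bolus raises the concentration by D/Vd = 938/120 ≈ 7.817 mcg/mL.
Cmax,ss = C₀/(1 − f) ≈ 7.817/0.8526 ≈ 9.168 mcg/mL.
One interval later, Cmin,ss = Cmax,ss·e^(−kτ) ≈ 9.168 × 0.1474 ≈ 1.351 mcg/mL.
Trough 1.4 mcg/mL vs MEC 2 mcg/mL: subtherapeutic.

1.4 mcg/mL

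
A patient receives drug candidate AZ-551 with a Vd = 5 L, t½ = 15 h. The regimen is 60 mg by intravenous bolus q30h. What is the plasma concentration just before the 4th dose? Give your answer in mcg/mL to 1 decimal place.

3.9 mcg/mL

f = (1/2)^(τ/t½) = (1/2)^(30/15) ≈ 0.2500.
C₀ = D/Vd = 60/5 ≈ 12.000 mcg/mL.
Before the 4th dose, 3 doses have been given. Superposition: Cmin = C₀·(f + f² + … + f^3).
≈ 12.000 × (0.2500 + 0.0625 + 0.0156) ≈ 12.000 × 0.3281 ≈ 3.937 mcg/mL.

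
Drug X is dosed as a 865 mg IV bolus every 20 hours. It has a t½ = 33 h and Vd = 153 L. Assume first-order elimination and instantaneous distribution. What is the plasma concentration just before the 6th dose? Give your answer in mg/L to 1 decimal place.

f = (1/2)^(τ/t½) = (1/2)^(20/33) ≈ 0.6570.
C₀ = D/Vd = 865/153 ≈ 5.654 mg/L.
Before the 6th dose, 5 doses have been given. Superposition: Cmin = C₀·(f + f² + … + f^5).
≈ 5.654 × (0.6570 + 0.4316 + 0.2836 + 0.1863 + 0.1224) ≈ 5.654 × 1.6809 ≈ 9.504 mg/L.

9.5 mg/L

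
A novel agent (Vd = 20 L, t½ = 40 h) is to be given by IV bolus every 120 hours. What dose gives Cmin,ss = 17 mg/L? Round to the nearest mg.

τ/t½ = 120/40 ≈ 3, so f = (1/2)^(120/40) ≈ 0.125000.
Cmin,ss = (D/Vd)·f/(1−f), so D = Cmin,ss·Vd·(1−f)/f.
D = 17 × 20 × (1−f)/f ≈ 17 × 20 × 7.00000 ≈ 2380.00 mg.

2380 mg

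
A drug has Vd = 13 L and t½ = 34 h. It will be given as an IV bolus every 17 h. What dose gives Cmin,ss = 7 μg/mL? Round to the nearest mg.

τ/t½ = 17/34 ≈ 0.5, so f = (1/2)^(17/34) ≈ 0.707107.
Cmin,ss = (D/Vd)·f/(1−f), so D = Cmin,ss·Vd·(1−f)/f.
D = 7 × 13 × (1−f)/f ≈ 7 × 13 × 0.41421 ≈ 37.69 mg.

38 mg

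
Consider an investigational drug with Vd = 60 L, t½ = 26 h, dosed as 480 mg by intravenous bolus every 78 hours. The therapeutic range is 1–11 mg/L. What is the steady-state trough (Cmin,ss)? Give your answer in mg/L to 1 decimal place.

1.1 mg/L

The dosing interval is 3 half-lives, so f = 2^(−3) = 0.125.
Accumulation ratio R = 1/(1 − f) = 1/0.875 = 8/7.
Single-dose peak C₀ = D/Vd = 480/60 = 8 mg/L.
Steady-state peak Cmax,ss = C₀·R = 8 × 8/7 ≈ 9.143 mg/L.
Steady-state trough Cmin,ss = Cmax,ss·f ≈ 9.143 × 0.125 ≈ 1.143 mg/L.
Trough 1.1 mg/L vs MEC 1 mg/L: adequate.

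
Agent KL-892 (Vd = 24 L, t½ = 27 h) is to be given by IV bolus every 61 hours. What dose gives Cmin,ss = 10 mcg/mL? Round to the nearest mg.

τ/t½ = 61/27 ≈ 2.2593, so f = (1/2)^(61/27) ≈ 0.208879.
Cmin,ss = (D/Vd)·f/(1−f), so D = Cmin,ss·Vd·(1−f)/f.
D = 10 × 24 × (1−f)/f ≈ 10 × 24 × 3.78746 ≈ 908.99 mg.

909 mg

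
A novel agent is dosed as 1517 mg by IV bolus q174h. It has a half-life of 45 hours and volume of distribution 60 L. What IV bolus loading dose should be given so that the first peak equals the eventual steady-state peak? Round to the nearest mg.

f = (1/2)^(174/45) ≈ 0.068552; accumulation ratio R = 1/(1−f) ≈ 1.07360.
Loading dose to hit Cmax,ss on first dose: D_load = D_maint·R ≈ 1517 × 1.07360 ≈ 1628.65 mg.

1629 mg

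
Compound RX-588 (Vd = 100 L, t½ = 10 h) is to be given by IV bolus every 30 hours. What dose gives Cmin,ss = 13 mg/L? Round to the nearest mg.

τ/t½ = 30/10 ≈ 3, so f = (1/2)^(30/10) ≈ 0.125000.
Cmin,ss = (D/Vd)·f/(1−f), so D = Cmin,ss·Vd·(1−f)/f.
D = 13 × 100 × (1−f)/f ≈ 13 × 100 × 7.00000 ≈ 9100.00 mg.

9100 mg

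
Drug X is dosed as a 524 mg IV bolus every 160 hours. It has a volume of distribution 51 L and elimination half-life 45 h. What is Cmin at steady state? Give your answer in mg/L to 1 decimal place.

1.0 mg/L

τ/t½ = 160/45 ≈ 3.5556, so fraction remaining f = (1/2)^(160/45) ≈ 0.0850.
Single-dose peak C₀ = D/Vd = 524/51 ≈ 10.275 mg/L.
Steady-state trough Cmin,ss = C₀·f/(1−f) ≈ 10.275 × 0.0850/0.9150 ≈ 0.955 mg/L.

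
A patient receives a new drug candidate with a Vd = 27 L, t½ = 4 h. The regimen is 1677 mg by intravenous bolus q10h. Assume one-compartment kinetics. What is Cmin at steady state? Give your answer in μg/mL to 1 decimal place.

k = ln2/t½ = ln2/4 ≈ 0.173287 h⁻¹; fraction remaining f = e^(−kτ) = e^(−0.173287×10) ≈ 0.1768.
Accumulation ratio R = 1/(1 − f) ≈ 1/0.8232 ≈ 1.2148.
Each bolus raises the concentration by D/Vd = 1677/27 ≈ 62.111 μg/mL.
Cmax,ss = C₀/(1 − f) ≈ 62.111/0.8232 ≈ 75.451 μg/mL.
One interval later, Cmin,ss = Cmax,ss·e^(−kτ) ≈ 75.451 × 0.1768 ≈ 13.340 μg/mL.

13.3 μg/mL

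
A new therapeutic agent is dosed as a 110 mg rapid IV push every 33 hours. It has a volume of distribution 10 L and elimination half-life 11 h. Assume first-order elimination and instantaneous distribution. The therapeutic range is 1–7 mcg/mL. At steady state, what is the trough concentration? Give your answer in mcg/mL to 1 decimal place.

The dosing interval is 3 half-lives, so f = 2^(−3) = 0.125.
At steady state, R = 1/(1 − 0.125) = 8/7.
Single-dose peak C₀ = D/Vd = 110/10 = 11 mcg/mL.
Steady-state peak Cmax,ss = C₀·R = 11 × 8/7 ≈ 12.571 mcg/mL.
Steady-state trough Cmin,ss = Cmax,ss·f ≈ 12.571 × 0.125 ≈ 1.571 mcg/mL.
Trough 1.6 mcg/mL vs MEC 1 mcg/mL: adequate.

1.6 mcg/mL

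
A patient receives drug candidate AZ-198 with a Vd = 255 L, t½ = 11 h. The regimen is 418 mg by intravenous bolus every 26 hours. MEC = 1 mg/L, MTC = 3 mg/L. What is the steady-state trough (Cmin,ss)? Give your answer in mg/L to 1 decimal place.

Over one 26-h interval, 26/11 ≈ 2.3636 half-lives elapse, leaving f ≈ 0.1943 of each dose.
Single-dose peak C₀ = D/Vd = 418/255 ≈ 1.639 mg/L.
Steady-state trough Cmin,ss = C₀·f/(1−f) ≈ 1.639 × 0.1943/0.8057 ≈ 0.395 mg/L.
Trough 0.4 mg/L vs MEC 1 mg/L: subtherapeutic.

0.4 mg/L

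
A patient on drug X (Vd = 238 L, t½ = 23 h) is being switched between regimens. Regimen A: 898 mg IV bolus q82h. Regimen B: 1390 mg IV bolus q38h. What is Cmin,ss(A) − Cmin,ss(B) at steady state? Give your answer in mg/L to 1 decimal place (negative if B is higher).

Regimen A: f = (1/2)^(82/23) ≈ 0.0845; Cmin,ss = (898/238)·f/(1−f) ≈ 0.348 mg/L.
Regimen B: f = (1/2)^(38/23) ≈ 0.3182; Cmin,ss = (1390/238)·f/(1−f) ≈ 2.726 mg/L.
Difference ≈ 0.348 − 2.726 ≈ -2.378 mg/L.

-2.4 mg/L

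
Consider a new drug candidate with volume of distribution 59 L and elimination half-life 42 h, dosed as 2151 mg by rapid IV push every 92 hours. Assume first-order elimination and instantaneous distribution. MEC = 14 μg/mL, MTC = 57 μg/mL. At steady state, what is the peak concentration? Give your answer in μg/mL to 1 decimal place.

46.7 μg/mL

τ/t½ = 92/42 ≈ 2.1905, so fraction remaining f = (1/2)^(92/42) ≈ 0.2191.
Accumulation ratio R = 1/(1 − f) ≈ 1/0.7809 ≈ 1.2806.
Each bolus raises the concentration by D/Vd = 2151/59 ≈ 36.458 μg/mL.
Steady-state peak Cmax,ss = C₀·R ≈ 36.458 × 1.2806 ≈ 46.688 μg/mL.
Peak 46.7 μg/mL vs MTC 57 μg/mL: below toxic threshold.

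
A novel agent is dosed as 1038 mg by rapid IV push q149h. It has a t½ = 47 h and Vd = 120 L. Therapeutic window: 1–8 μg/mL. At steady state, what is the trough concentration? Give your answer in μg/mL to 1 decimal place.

k = ln2/t½ = ln2/47 ≈ 0.014748 h⁻¹; fraction remaining f = e^(−kτ) = e^(−0.014748×149) ≈ 0.1111.
Accumulation ratio R = 1/(1 − f) ≈ 1/0.8889 ≈ 1.1250.
Single-dose peak C₀ = D/Vd = 1038/120 ≈ 8.650 μg/mL.
Cmax,ss = C₀/(1 − f) ≈ 8.650/0.8889 ≈ 9.731 μg/mL.
One interval later, Cmin,ss = Cmax,ss·e^(−kτ) ≈ 9.731 × 0.1111 ≈ 1.081 μg/mL.
Trough 1.1 μg/mL vs MEC 1 μg/mL: adequate.

1.1 μg/mL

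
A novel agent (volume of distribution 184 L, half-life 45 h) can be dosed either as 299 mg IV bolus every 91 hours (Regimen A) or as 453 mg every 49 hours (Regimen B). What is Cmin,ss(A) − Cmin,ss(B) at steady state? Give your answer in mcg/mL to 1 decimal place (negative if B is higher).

-1.7 mcg/mL

Regimen A: f = (1/2)^(91/45) ≈ 0.2462; Cmin,ss = (299/184)·f/(1−f) ≈ 0.531 mcg/mL.
Regimen B: f = (1/2)^(49/45) ≈ 0.4701; Cmin,ss = (453/184)·f/(1−f) ≈ 2.184 mcg/mL.
Difference ≈ 0.531 − 2.184 ≈ -1.653 mcg/mL.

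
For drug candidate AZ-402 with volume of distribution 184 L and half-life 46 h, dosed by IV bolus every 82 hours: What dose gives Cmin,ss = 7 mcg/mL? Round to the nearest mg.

3143 mg

τ/t½ = 82/46 ≈ 1.7826, so f = (1/2)^(82/46) ≈ 0.290657.
Cmin,ss = (D/Vd)·f/(1−f), so D = Cmin,ss·Vd·(1−f)/f.
D = 7 × 184 × (1−f)/f ≈ 7 × 184 × 2.44048 ≈ 3143.34 mg.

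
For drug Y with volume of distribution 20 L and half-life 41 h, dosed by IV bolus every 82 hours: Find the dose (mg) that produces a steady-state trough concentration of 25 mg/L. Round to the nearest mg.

1500 mg

τ/t½ = 82/41 ≈ 2, so f = (1/2)^(82/41) ≈ 0.250000.
Cmin,ss = (D/Vd)·f/(1−f), so D = Cmin,ss·Vd·(1−f)/f.
D = 25 × 20 × (1−f)/f ≈ 25 × 20 × 3.00000 ≈ 1500.00 mg.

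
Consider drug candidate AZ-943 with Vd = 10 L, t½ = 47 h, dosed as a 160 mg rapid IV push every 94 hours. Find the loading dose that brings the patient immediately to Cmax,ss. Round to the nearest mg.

f = (1/2)^(94/47) ≈ 0.250000; accumulation ratio R = 1/(1−f) ≈ 1.33333.
Loading dose to hit Cmax,ss on first dose: D_load = D_maint·R ≈ 160 × 1.33333 ≈ 213.33 mg.

213 mg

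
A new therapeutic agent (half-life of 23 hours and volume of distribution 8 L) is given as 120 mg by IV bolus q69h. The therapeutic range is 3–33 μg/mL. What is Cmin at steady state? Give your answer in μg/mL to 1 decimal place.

2.1 μg/mL

The dosing interval is 3 half-lives, so f = 2^(−3) = 0.125.
At steady state, R = 1/(1 − 0.125) = 8/7.
Single-dose peak C₀ = D/Vd = 120/8 = 15 μg/mL.
Steady-state peak Cmax,ss = C₀·R = 15 × 8/7 ≈ 17.143 μg/mL.
Steady-state trough Cmin,ss = Cmax,ss·f ≈ 17.143 × 0.125 ≈ 2.143 μg/mL.
Trough 2.1 μg/mL vs MEC 3 μg/mL: subtherapeutic.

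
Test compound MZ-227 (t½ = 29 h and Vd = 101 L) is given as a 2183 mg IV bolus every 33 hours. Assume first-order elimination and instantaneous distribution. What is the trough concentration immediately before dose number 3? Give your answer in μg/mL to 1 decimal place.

f = (1/2)^(τ/t½) = (1/2)^(33/29) ≈ 0.4544.
C₀ = D/Vd = 2183/101 ≈ 21.614 μg/mL.
Before the 3rd dose, 2 doses have been given. Superposition: Cmin = C₀·(f + f²).
≈ 21.614 × (0.4544 + 0.2065) ≈ 21.614 × 0.6609 ≈ 14.285 μg/mL.

14.3 μg/mL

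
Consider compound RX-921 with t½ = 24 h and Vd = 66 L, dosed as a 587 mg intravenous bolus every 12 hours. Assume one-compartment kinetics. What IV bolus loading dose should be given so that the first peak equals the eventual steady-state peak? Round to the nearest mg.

f = (1/2)^(12/24) ≈ 0.707107; accumulation ratio R = 1/(1−f) ≈ 3.41422.
Loading dose to hit Cmax,ss on first dose: D_load = D_maint·R ≈ 587 × 3.41422 ≈ 2004.15 mg.

2004 mg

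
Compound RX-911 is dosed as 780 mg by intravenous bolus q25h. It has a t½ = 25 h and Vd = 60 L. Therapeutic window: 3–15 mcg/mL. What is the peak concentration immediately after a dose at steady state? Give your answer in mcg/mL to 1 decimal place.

26.0 mcg/mL

The dosing interval is 1 half-life, so f = 2^(−1) = 0.5.
At steady state, R = 1/(1 − 0.5) = 2/1.
Single-dose peak C₀ = D/Vd = 780/60 = 13 mcg/mL.
Steady-state peak Cmax,ss = C₀·R = 13 × 2/1 ≈ 26.000 mcg/mL.
Peak 26.0 mcg/mL vs MTC 15 mcg/mL: exceeds toxic threshold.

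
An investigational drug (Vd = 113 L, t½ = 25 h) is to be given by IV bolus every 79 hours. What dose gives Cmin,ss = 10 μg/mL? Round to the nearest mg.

τ/t½ = 79/25 ≈ 3.16, so f = (1/2)^(79/25) ≈ 0.111878.
Cmin,ss = (D/Vd)·f/(1−f), so D = Cmin,ss·Vd·(1−f)/f.
D = 10 × 113 × (1−f)/f ≈ 10 × 113 × 7.93831 ≈ 8970.29 mg.

8970 mg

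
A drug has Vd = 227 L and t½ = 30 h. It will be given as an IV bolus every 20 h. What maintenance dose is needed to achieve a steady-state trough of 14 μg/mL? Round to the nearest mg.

τ/t½ = 20/30 ≈ 0.66667, so f = (1/2)^(20/30) ≈ 0.629961.
Cmin,ss = (D/Vd)·f/(1−f), so D = Cmin,ss·Vd·(1−f)/f.
D = 14 × 227 × (1−f)/f ≈ 14 × 227 × 0.58740 ≈ 1866.76 mg.

1867 mg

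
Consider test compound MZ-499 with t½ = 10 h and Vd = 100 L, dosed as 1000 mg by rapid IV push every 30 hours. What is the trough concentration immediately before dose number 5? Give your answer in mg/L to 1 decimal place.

1.4 mg/L

f = (1/2)^(τ/t½) = (1/2)^(30/10) ≈ 0.1250.
C₀ = D/Vd = 1000/100 ≈ 10.000 mg/L.
Before the 5th dose, 4 doses have been given. Superposition: Cmin = C₀·(f + f² + … + f^4).
≈ 10.000 × (0.1250 + 0.0156 + 0.0020 + 0.0002) ≈ 10.000 × 0.1428 ≈ 1.428 mg/L.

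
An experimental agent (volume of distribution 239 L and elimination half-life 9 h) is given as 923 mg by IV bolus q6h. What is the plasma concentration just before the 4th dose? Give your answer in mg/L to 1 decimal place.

4.9 mg/L

f = (1/2)^(τ/t½) = (1/2)^(6/9) ≈ 0.6300.
C₀ = D/Vd = 923/239 ≈ 3.862 mg/L.
Before the 4th dose, 3 doses have been given. Superposition: Cmin = C₀·(f + f² + … + f^3).
≈ 3.862 × (0.6300 + 0.3969 + 0.2500) ≈ 3.862 × 1.2769 ≈ 4.931 mg/L.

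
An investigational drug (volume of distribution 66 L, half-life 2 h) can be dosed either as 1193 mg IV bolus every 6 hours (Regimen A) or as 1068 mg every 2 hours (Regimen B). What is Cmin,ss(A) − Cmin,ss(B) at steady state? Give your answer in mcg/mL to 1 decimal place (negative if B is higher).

-13.6 mcg/mL

Regimen A: f = (1/2)^(6/2) ≈ 0.1250; Cmin,ss = (1193/66)·f/(1−f) ≈ 2.582 mcg/mL.
Regimen B: f = (1/2)^(2/2) ≈ 0.5000; Cmin,ss = (1068/66)·f/(1−f) ≈ 16.182 mcg/mL.
Difference ≈ 2.582 − 16.182 ≈ -13.600 mcg/mL.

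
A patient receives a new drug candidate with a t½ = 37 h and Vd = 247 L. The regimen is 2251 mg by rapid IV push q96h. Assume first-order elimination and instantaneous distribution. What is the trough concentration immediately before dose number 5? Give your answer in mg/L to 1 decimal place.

f = (1/2)^(τ/t½) = (1/2)^(96/37) ≈ 0.1656.
C₀ = D/Vd = 2251/247 ≈ 9.113 mg/L.
Before the 5th dose, 4 doses have been given. Superposition: Cmin = C₀·(f + f² + … + f^4).
≈ 9.113 × (0.1656 + 0.0274 + 0.0045 + 0.0008) ≈ 9.113 × 0.1983 ≈ 1.807 mg/L.

1.8 mg/L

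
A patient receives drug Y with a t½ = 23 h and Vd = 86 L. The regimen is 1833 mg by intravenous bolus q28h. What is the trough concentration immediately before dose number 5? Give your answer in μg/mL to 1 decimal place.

15.5 μg/mL

f = (1/2)^(τ/t½) = (1/2)^(28/23) ≈ 0.4301.
C₀ = D/Vd = 1833/86 ≈ 21.314 μg/mL.
Before the 5th dose, 4 doses have been given. Superposition: Cmin = C₀·(f + f² + … + f^4).
≈ 21.314 × (0.4301 + 0.1850 + 0.0796 + 0.0342) ≈ 21.314 × 0.7289 ≈ 15.536 μg/mL.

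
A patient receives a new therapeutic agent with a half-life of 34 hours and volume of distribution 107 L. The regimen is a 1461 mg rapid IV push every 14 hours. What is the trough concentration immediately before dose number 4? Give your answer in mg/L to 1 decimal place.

23.8 mg/L

f = (1/2)^(τ/t½) = (1/2)^(14/34) ≈ 0.7517.
C₀ = D/Vd = 1461/107 ≈ 13.654 mg/L.
Before the 4th dose, 3 doses have been given. Superposition: Cmin = C₀·(f + f² + … + f^3).
≈ 13.654 × (0.7517 + 0.5651 + 0.4248) ≈ 13.654 × 1.7416 ≈ 23.780 mg/L.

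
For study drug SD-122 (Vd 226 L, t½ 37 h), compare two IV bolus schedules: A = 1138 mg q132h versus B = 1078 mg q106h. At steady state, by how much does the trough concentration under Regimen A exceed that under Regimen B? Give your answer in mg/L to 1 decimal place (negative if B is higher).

Regimen A: f = (1/2)^(132/37) ≈ 0.0843; Cmin,ss = (1138/226)·f/(1−f) ≈ 0.464 mg/L.
Regimen B: f = (1/2)^(106/37) ≈ 0.1373; Cmin,ss = (1078/226)·f/(1−f) ≈ 0.759 mg/L.
Difference ≈ 0.464 − 0.759 ≈ -0.295 mg/L.

-0.3 mg/L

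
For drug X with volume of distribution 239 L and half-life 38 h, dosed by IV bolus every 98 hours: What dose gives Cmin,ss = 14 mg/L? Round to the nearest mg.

16646 mg

τ/t½ = 98/38 ≈ 2.5789, so f = (1/2)^(98/38) ≈ 0.167363.
Cmin,ss = (D/Vd)·f/(1−f), so D = Cmin,ss·Vd·(1−f)/f.
D = 14 × 239 × (1−f)/f ≈ 14 × 239 × 4.97504 ≈ 16646.48 mg.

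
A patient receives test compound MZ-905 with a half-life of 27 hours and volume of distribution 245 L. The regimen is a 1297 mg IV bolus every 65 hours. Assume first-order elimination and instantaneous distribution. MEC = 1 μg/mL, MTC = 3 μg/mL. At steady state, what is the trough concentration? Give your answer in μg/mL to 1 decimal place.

τ/t½ = 65/27 ≈ 2.4074, so fraction remaining f = (1/2)^(65/27) ≈ 0.1885.
Accumulation ratio R = 1/(1 − f) ≈ 1/0.8115 ≈ 1.2323.
Each bolus raises the concentration by D/Vd = 1297/245 ≈ 5.294 μg/mL.
Steady-state peak Cmax,ss = C₀·R ≈ 5.294 × 1.2323 ≈ 6.524 μg/mL.
One interval later, Cmin,ss = Cmax,ss·e^(−kτ) ≈ 6.524 × 0.1885 ≈ 1.230 μg/mL.
Trough 1.2 μg/mL vs MEC 1 μg/mL: adequate.

1.2 μg/mL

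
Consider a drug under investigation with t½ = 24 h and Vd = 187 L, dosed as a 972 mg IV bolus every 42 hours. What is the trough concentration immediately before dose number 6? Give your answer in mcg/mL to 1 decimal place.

2.2 mcg/mL

f = (1/2)^(τ/t½) = (1/2)^(42/24) ≈ 0.2973.
C₀ = D/Vd = 972/187 ≈ 5.198 mcg/mL.
Before the 6th dose, 5 doses have been given. Superposition: Cmin = C₀·(f + f² + … + f^5).
≈ 5.198 × (0.2973 + 0.0884 + 0.0263 + 0.0078 + 0.0023) ≈ 5.198 × 0.4221 ≈ 2.194 mcg/mL.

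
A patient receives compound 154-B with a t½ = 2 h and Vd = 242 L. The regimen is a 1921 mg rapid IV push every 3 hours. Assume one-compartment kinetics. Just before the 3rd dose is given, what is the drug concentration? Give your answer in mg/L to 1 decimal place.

f = (1/2)^(τ/t½) = (1/2)^(3/2) ≈ 0.3536.
C₀ = D/Vd = 1921/242 ≈ 7.938 mg/L.
Before the 3rd dose, 2 doses have been given. Superposition: Cmin = C₀·(f + f²).
≈ 7.938 × (0.3536 + 0.1250) ≈ 7.938 × 0.4786 ≈ 3.799 mg/L.

3.8 mg/L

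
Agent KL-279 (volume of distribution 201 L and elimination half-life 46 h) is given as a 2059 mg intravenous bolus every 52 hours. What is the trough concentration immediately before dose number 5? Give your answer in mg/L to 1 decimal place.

f = (1/2)^(τ/t½) = (1/2)^(52/46) ≈ 0.4568.
C₀ = D/Vd = 2059/201 ≈ 10.244 mg/L.
Before the 5th dose, 4 doses have been given. Superposition: Cmin = C₀·(f + f² + … + f^4).
≈ 10.244 × (0.4568 + 0.2087 + 0.0953 + 0.0435) ≈ 10.244 × 0.8043 ≈ 8.239 mg/L.

8.2 mg/L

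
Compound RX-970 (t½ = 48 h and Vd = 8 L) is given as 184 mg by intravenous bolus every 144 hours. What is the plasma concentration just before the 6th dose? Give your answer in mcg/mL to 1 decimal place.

f = (1/2)^(τ/t½) = (1/2)^(144/48) ≈ 0.1250.
C₀ = D/Vd = 184/8 ≈ 23.000 mcg/mL.
Before the 6th dose, 5 doses have been given. Superposition: Cmin = C₀·(f + f² + … + f^5).
≈ 23.000 × (0.1250 + 0.0156 + 0.0020 + 0.0002 + 0.0000) ≈ 23.000 × 0.1428 ≈ 3.284 mcg/mL.

3.3 mcg/mL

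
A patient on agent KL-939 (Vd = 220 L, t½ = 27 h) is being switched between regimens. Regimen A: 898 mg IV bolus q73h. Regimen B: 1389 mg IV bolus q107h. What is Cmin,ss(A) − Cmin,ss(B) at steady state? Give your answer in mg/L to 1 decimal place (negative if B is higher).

Regimen A: f = (1/2)^(73/27) ≈ 0.1535; Cmin,ss = (898/220)·f/(1−f) ≈ 0.740 mg/L.
Regimen B: f = (1/2)^(107/27) ≈ 0.0641; Cmin,ss = (1389/220)·f/(1−f) ≈ 0.432 mg/L.
Difference ≈ 0.740 − 0.432 ≈ 0.308 mg/L.

0.3 mg/L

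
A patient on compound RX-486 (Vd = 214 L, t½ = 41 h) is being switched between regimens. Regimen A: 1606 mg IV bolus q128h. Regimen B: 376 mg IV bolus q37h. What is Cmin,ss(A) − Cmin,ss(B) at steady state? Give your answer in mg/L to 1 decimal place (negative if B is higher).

-1.0 mg/L

Regimen A: f = (1/2)^(128/41) ≈ 0.1149; Cmin,ss = (1606/214)·f/(1−f) ≈ 0.974 mg/L.
Regimen B: f = (1/2)^(37/41) ≈ 0.5350; Cmin,ss = (376/214)·f/(1−f) ≈ 2.022 mg/L.
Difference ≈ 0.974 − 2.022 ≈ -1.048 mg/L.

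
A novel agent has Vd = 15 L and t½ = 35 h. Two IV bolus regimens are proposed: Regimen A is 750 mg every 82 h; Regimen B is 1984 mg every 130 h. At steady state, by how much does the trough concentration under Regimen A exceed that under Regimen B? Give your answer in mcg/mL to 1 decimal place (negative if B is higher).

Regimen A: f = (1/2)^(82/35) ≈ 0.1971; Cmin,ss = (750/15)·f/(1−f) ≈ 12.274 mcg/mL.
Regimen B: f = (1/2)^(130/35) ≈ 0.0762; Cmin,ss = (1984/15)·f/(1−f) ≈ 10.910 mcg/mL.
Difference ≈ 12.274 − 10.910 ≈ 1.364 mcg/mL.

1.4 mcg/mL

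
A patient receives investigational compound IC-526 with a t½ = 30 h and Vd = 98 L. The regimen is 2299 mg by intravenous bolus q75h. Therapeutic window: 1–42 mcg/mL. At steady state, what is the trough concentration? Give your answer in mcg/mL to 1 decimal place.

5.0 mcg/mL

τ/t½ = 75/30 ≈ 2.5, so fraction remaining f = (1/2)^(75/30) ≈ 0.1768.
At steady state, accumulation factor R = 1/(1 − e^(−kτ)) ≈ 1.2148.
Single-dose peak C₀ = D/Vd = 2299/98 ≈ 23.459 mcg/mL.
Steady-state peak Cmax,ss = C₀·R ≈ 23.459 × 1.2148 ≈ 28.498 mcg/mL.
One interval later, Cmin,ss = Cmax,ss·e^(−kτ) ≈ 28.498 × 0.1768 ≈ 5.038 mcg/mL.
Trough 5.0 mcg/mL vs MEC 1 mcg/mL: adequate.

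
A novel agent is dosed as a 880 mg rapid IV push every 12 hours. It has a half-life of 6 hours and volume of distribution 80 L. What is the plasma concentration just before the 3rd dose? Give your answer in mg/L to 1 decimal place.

f = (1/2)^(τ/t½) = (1/2)^(12/6) ≈ 0.2500.
C₀ = D/Vd = 880/80 ≈ 11.000 mg/L.
Before the 3rd dose, 2 doses have been given. Superposition: Cmin = C₀·(f + f²).
≈ 11.000 × (0.2500 + 0.0625) ≈ 11.000 × 0.3125 ≈ 3.438 mg/L.

3.4 mg/L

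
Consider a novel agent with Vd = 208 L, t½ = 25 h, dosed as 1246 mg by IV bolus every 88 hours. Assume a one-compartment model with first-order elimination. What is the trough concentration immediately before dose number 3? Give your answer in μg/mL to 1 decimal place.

0.6 μg/mL

f = (1/2)^(τ/t½) = (1/2)^(88/25) ≈ 0.0872.
C₀ = D/Vd = 1246/208 ≈ 5.990 μg/mL.
Before the 3rd dose, 2 doses have been given. Superposition: Cmin = C₀·(f + f²).
≈ 5.990 × (0.0872 + 0.0076) ≈ 5.990 × 0.0948 ≈ 0.568 μg/mL.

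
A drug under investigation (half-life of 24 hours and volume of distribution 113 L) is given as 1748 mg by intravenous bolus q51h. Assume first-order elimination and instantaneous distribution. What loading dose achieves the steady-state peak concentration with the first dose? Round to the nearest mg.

2268 mg

f = (1/2)^(51/24) ≈ 0.229251; accumulation ratio R = 1/(1−f) ≈ 1.29744.
Loading dose to hit Cmax,ss on first dose: D_load = D_maint·R ≈ 1748 × 1.29744 ≈ 2267.93 mg.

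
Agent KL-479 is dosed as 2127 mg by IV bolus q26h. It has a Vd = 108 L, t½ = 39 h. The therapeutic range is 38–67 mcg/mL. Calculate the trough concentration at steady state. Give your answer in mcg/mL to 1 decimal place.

k = ln2/t½ = ln2/39 ≈ 0.017773 h⁻¹; fraction remaining f = e^(−kτ) = e^(−0.017773×26) ≈ 0.6300.
At steady state, accumulation factor R = 1/(1 − e^(−kτ)) ≈ 2.7027.
Each bolus raises the concentration by D/Vd = 2127/108 ≈ 19.694 mcg/mL.
Steady-state peak Cmax,ss = C₀·R ≈ 19.694 × 2.7027 ≈ 53.227 mcg/mL.
Steady-state trough Cmin,ss = Cmax,ss·f ≈ 53.227 × 0.6300 ≈ 33.533 mcg/mL.
Trough 33.5 mcg/mL vs MEC 38 mcg/mL: subtherapeutic.

33.5 mcg/mL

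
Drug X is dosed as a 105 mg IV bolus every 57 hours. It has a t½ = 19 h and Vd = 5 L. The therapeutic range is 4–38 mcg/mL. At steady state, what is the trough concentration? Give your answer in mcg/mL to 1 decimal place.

3.0 mcg/mL

τ = 57 h = 3 half-lives, so f = (1/2)^3 = 0.125.
Accumulation ratio R = 1/(1 − f) = 1/0.875 = 8/7.
Single-dose peak C₀ = D/Vd = 105/5 = 21 mcg/mL.
Steady-state peak Cmax,ss = C₀·R = 21 × 8/7 ≈ 24.000 mcg/mL.
Steady-state trough Cmin,ss = Cmax,ss·f ≈ 24.000 × 0.125 ≈ 3.000 mcg/mL.
Trough 3.0 mcg/mL vs MEC 4 mcg/mL: subtherapeutic.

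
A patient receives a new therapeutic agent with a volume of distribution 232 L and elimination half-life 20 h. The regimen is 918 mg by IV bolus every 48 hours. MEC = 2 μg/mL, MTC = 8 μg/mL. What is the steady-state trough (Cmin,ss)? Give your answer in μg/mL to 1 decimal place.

k = ln2/t½ = ln2/20 ≈ 0.034657 h⁻¹; fraction remaining f = e^(−kτ) = e^(−0.034657×48) ≈ 0.1895.
Accumulation ratio R = 1/(1 − f) ≈ 1/0.8105 ≈ 1.2338.
Single-dose peak C₀ = D/Vd = 918/232 ≈ 3.957 μg/mL.
Steady-state peak Cmax,ss = C₀·R ≈ 3.957 × 1.2338 ≈ 4.882 μg/mL.
Steady-state trough Cmin,ss = Cmax,ss·f ≈ 4.882 × 0.1895 ≈ 0.925 μg/mL.
Trough 0.9 μg/mL vs MEC 2 μg/mL: subtherapeutic.

0.9 μg/mL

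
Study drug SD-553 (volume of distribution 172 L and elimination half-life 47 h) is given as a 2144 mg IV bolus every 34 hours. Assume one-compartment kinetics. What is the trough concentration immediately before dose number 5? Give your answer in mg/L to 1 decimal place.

f = (1/2)^(τ/t½) = (1/2)^(34/47) ≈ 0.6057.
C₀ = D/Vd = 2144/172 ≈ 12.465 mg/L.
Before the 5th dose, 4 doses have been given. Superposition: Cmin = C₀·(f + f² + … + f^4).
≈ 12.465 × (0.6057 + 0.3669 + 0.2222 + 0.1346) ≈ 12.465 × 1.3294 ≈ 16.571 mg/L.

16.6 mg/L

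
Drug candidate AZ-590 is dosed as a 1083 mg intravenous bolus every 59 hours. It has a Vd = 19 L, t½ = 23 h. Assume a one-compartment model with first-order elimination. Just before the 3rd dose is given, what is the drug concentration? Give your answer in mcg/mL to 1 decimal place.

11.3 mcg/mL

f = (1/2)^(τ/t½) = (1/2)^(59/23) ≈ 0.1690.
C₀ = D/Vd = 1083/19 ≈ 57.000 mcg/mL.
Before the 3rd dose, 2 doses have been given. Superposition: Cmin = C₀·(f + f²).
≈ 57.000 × (0.1690 + 0.0286) ≈ 57.000 × 0.1976 ≈ 11.263 mcg/mL.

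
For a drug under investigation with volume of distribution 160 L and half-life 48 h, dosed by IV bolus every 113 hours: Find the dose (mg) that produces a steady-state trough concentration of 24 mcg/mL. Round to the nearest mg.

τ/t½ = 113/48 ≈ 2.3542, so f = (1/2)^(113/48) ≈ 0.195580.
Cmin,ss = (D/Vd)·f/(1−f), so D = Cmin,ss·Vd·(1−f)/f.
D = 24 × 160 × (1−f)/f ≈ 24 × 160 × 4.11300 ≈ 15793.92 mg.

15794 mg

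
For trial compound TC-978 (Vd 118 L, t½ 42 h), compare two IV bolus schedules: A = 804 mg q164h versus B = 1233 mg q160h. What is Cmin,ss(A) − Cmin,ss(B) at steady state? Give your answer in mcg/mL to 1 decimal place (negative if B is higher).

-0.3 mcg/mL

Regimen A: f = (1/2)^(164/42) ≈ 0.0668; Cmin,ss = (804/118)·f/(1−f) ≈ 0.488 mcg/mL.
Regimen B: f = (1/2)^(160/42) ≈ 0.0713; Cmin,ss = (1233/118)·f/(1−f) ≈ 0.802 mcg/mL.
Difference ≈ 0.488 − 0.802 ≈ -0.314 mcg/mL.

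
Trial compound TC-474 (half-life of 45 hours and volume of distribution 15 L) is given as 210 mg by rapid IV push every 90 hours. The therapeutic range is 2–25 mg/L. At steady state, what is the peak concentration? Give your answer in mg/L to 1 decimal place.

18.7 mg/L

The dosing interval is 2 half-lives, so f = 2^(−2) = 0.25.
At steady state, R = 1/(1 − 0.25) = 4/3.
Single-dose peak C₀ = D/Vd = 210/15 = 14 mg/L.
Steady-state peak Cmax,ss = C₀·R = 14 × 4/3 ≈ 18.667 mg/L.
Peak 18.7 mg/L vs MTC 25 mg/L: below toxic threshold.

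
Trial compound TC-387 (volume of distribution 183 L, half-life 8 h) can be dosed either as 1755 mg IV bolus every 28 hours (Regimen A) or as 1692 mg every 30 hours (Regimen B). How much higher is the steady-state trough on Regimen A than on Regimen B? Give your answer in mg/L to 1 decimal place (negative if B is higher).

Regimen A: f = (1/2)^(28/8) ≈ 0.0884; Cmin,ss = (1755/183)·f/(1−f) ≈ 0.930 mg/L.
Regimen B: f = (1/2)^(30/8) ≈ 0.0743; Cmin,ss = (1692/183)·f/(1−f) ≈ 0.742 mg/L.
Difference ≈ 0.930 − 0.742 ≈ 0.188 mg/L.

0.2 mg/L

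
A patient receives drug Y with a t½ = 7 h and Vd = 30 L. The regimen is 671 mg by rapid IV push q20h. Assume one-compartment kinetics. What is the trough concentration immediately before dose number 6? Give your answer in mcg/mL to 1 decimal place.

3.6 mcg/mL

f = (1/2)^(τ/t½) = (1/2)^(20/7) ≈ 0.1380.
C₀ = D/Vd = 671/30 ≈ 22.367 mcg/mL.
Before the 6th dose, 5 doses have been given. Superposition: Cmin = C₀·(f + f² + … + f^5).
≈ 22.367 × (0.1380 + 0.0190 + 0.0026 + 0.0004 + 0.0001) ≈ 22.367 × 0.1601 ≈ 3.581 mcg/mL.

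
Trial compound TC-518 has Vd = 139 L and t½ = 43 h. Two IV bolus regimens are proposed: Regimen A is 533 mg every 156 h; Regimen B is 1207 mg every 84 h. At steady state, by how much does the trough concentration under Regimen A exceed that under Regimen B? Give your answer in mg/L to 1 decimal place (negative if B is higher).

-2.7 mg/L

Regimen A: f = (1/2)^(156/43) ≈ 0.0809; Cmin,ss = (533/139)·f/(1−f) ≈ 0.338 mg/L.
Regimen B: f = (1/2)^(84/43) ≈ 0.2582; Cmin,ss = (1207/139)·f/(1−f) ≈ 3.022 mg/L.
Difference ≈ 0.338 − 3.022 ≈ -2.684 mg/L.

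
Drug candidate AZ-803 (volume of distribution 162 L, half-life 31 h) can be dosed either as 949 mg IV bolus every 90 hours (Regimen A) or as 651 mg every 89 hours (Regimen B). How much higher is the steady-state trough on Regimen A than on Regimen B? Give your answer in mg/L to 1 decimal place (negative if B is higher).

Regimen A: f = (1/2)^(90/31) ≈ 0.1337; Cmin,ss = (949/162)·f/(1−f) ≈ 0.904 mg/L.
Regimen B: f = (1/2)^(89/31) ≈ 0.1367; Cmin,ss = (651/162)·f/(1−f) ≈ 0.636 mg/L.
Difference ≈ 0.904 − 0.636 ≈ 0.268 mg/L.

0.3 mg/L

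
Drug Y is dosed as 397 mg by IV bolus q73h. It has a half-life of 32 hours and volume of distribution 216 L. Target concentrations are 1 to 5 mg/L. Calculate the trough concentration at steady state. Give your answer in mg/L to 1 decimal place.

k = ln2/t½ = ln2/32 ≈ 0.021661 h⁻¹; fraction remaining f = e^(−kτ) = e^(−0.021661×73) ≈ 0.2057.
Accumulation ratio R = 1/(1 − f) ≈ 1/0.7943 ≈ 1.2590.
Single-dose peak C₀ = D/Vd = 397/216 ≈ 1.838 mg/L.
Steady-state peak Cmax,ss = C₀·R ≈ 1.838 × 1.2590 ≈ 2.314 mg/L.
Steady-state trough Cmin,ss = Cmax,ss·f ≈ 2.314 × 0.2057 ≈ 0.476 mg/L.
Trough 0.5 mg/L vs MEC 1 mg/L: subtherapeutic.

0.5 mg/L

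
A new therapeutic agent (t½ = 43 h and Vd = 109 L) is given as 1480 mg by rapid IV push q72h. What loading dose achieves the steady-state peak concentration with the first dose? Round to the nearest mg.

f = (1/2)^(72/43) ≈ 0.313292; accumulation ratio R = 1/(1−f) ≈ 1.45622.
Loading dose to hit Cmax,ss on first dose: D_load = D_maint·R ≈ 1480 × 1.45622 ≈ 2155.21 mg.

2155 mg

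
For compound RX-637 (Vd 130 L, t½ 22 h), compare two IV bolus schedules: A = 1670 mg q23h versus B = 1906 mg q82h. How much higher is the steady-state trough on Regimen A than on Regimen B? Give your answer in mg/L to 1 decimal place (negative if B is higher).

Regimen A: f = (1/2)^(23/22) ≈ 0.4845; Cmin,ss = (1670/130)·f/(1−f) ≈ 12.074 mg/L.
Regimen B: f = (1/2)^(82/22) ≈ 0.0755; Cmin,ss = (1906/130)·f/(1−f) ≈ 1.197 mg/L.
Difference ≈ 12.074 − 1.197 ≈ 10.877 mg/L.

10.9 mg/L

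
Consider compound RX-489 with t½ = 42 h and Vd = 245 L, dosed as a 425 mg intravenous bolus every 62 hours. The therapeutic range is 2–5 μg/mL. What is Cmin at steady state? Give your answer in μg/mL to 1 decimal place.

1.0 μg/mL

τ/t½ = 62/42 ≈ 1.4762, so fraction remaining f = (1/2)^(62/42) ≈ 0.3594.
Single-dose peak C₀ = D/Vd = 425/245 ≈ 1.735 μg/mL.
Steady-state trough Cmin,ss = C₀·f/(1−f) ≈ 1.735 × 0.3594/0.6406 ≈ 0.973 μg/mL.
Trough 1.0 μg/mL vs MEC 2 μg/mL: subtherapeutic.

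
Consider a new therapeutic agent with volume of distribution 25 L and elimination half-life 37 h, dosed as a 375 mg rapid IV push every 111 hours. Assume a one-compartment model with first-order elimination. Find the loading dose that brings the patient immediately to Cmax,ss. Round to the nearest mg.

429 mg

f = (1/2)^(111/37) ≈ 0.125000; accumulation ratio R = 1/(1−f) ≈ 1.14286.
Loading dose to hit Cmax,ss on first dose: D_load = D_maint·R ≈ 375 × 1.14286 ≈ 428.57 mg.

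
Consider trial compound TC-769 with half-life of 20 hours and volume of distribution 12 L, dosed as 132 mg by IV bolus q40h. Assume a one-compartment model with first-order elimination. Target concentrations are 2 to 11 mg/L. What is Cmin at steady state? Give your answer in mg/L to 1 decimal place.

3.7 mg/L

The dosing interval is 2 half-lives, so f = 2^(−2) = 0.25.
At steady state, R = 1/(1 − 0.25) = 4/3.
Single-dose peak C₀ = D/Vd = 132/12 = 11 mg/L.
Steady-state peak Cmax,ss = C₀·R = 11 × 4/3 ≈ 14.667 mg/L.
Steady-state trough Cmin,ss = Cmax,ss·f ≈ 14.667 × 0.25 ≈ 3.667 mg/L.
Trough 3.7 mg/L vs MEC 2 mg/L: adequate.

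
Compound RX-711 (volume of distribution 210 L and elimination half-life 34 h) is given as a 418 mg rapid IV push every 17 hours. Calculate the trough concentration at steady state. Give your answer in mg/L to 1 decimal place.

4.8 mg/L

Over one 17-h interval, 17/34 ≈ 0.5 half-lives elapse, leaving f ≈ 0.7071 of each dose.
Single-dose peak C₀ = D/Vd = 418/210 ≈ 1.990 mg/L.
Steady-state trough Cmin,ss = C₀·f/(1−f) ≈ 1.990 × 0.7071/0.2929 ≈ 4.804 mg/L.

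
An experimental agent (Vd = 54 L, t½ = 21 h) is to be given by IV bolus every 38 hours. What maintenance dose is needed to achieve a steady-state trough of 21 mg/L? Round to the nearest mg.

τ/t½ = 38/21 ≈ 1.8095, so f = (1/2)^(38/21) ≈ 0.285285.
Cmin,ss = (D/Vd)·f/(1−f), so D = Cmin,ss·Vd·(1−f)/f.
D = 21 × 54 × (1−f)/f ≈ 21 × 54 × 2.50527 ≈ 2840.98 mg.

2841 mg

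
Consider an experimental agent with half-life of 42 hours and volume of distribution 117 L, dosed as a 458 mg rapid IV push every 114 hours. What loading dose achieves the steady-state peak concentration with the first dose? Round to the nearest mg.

f = (1/2)^(114/42) ≈ 0.152377; accumulation ratio R = 1/(1−f) ≈ 1.17977.
Loading dose to hit Cmax,ss on first dose: D_load = D_maint·R ≈ 458 × 1.17977 ≈ 540.33 mg.

540 mg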